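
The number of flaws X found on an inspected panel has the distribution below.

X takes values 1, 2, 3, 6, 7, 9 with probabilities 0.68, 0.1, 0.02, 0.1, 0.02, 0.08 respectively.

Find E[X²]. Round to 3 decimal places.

12.320

E[X²] = (1)²(0.68) + (2)²(0.1) + (3)²(0.02) + (6)²(0.1) + (7)²(0.02) + (9)²(0.08) = 12.32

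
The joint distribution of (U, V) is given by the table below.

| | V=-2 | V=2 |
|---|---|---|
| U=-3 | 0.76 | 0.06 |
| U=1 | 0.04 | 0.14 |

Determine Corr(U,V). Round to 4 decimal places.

E[U] = -2.28,  E[V] = -1.2
E[UV] = 4.4
Cov(U,V) = E[UV] − E[U]E[V] = 4.4 − (-2.28)(-1.2) = 1.664
Var(U) = 2.3616,  Var(V) = 2.56
ρ = 1.664 / √(2.3616·2.56) ≈ 0.6768

0.6768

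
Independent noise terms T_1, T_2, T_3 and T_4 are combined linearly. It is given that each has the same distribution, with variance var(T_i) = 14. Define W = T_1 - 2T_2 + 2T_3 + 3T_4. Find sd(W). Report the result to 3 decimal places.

By independence, var(W) = (1)²var(T_1) + (-2)²var(T_2) + (2)²var(T_3) + (3)²var(T_4)
= (1)²·14 + (-2)²·14 + (2)²·14 + (3)²·14 = 252
sd(W) = √252 ≈ 15.875

15.875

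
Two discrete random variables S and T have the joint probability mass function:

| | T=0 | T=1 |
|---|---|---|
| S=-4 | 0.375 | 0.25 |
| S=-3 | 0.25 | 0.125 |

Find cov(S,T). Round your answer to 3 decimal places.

E[S] = -3.625,  E[T] = 0.375
E[ST] = -1.375
cov(S,T) = E[ST] − E[S]E[T] = -1.375 − (-3.625)(0.375) = -0.015625

-0.016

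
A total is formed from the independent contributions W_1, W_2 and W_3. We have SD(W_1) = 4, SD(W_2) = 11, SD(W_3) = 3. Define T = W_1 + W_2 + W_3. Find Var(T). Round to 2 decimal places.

146.00

Var(W_1) = 16, Var(W_2) = 121, Var(W_3) = 9
By independence, Var(T) = (1)²Var(W_1) + (1)²Var(W_2) + (1)²Var(W_3)
= (1)²·16 + (1)²·121 + (1)²·9 = 146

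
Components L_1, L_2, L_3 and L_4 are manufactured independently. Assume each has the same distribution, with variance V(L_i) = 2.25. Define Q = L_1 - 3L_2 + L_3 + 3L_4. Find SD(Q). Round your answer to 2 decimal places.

6.71

By independence, V(Q) = (1)²V(L_1) + (-3)²V(L_2) + (1)²V(L_3) + (3)²V(L_4)
= (1)²·2.25 + (-3)²·2.25 + (1)²·2.25 + (3)²·2.25 = 45
SD(Q) = √45 ≈ 6.71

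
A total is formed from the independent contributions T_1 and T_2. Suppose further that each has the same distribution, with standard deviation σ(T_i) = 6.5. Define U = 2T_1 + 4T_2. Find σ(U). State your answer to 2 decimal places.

29.07

var(T_i) = (6.5)² = 42.25
By independence, var(U) = (2)²var(T_1) + (4)²var(T_2)
= (2)²·42.25 + (4)²·42.25 = 845
σ(U) = √845 ≈ 29.07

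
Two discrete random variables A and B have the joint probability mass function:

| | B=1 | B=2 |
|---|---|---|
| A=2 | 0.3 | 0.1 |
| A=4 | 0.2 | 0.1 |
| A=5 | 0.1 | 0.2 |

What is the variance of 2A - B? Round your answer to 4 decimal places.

E[A] = 3.5,  E[B] = 1.4,  E[AB] = 5.1
V(A) = 13.9 − (3.5)² = 1.65;  V(B) = 2.2 − (1.4)² = 0.24
Cov(A,B) = 5.1 − (3.5)(1.4) = 0.2
V(2A - B) = (2)²·1.65 + (-1)²·0.24 + 2·(2)·(-1)·0.2 = 6.04

6.0400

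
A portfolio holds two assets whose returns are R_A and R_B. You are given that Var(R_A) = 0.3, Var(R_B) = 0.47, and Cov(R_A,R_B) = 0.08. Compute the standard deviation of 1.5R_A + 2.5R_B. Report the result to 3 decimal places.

2.052

Var(1.5R_A + 2.5R_B) = (1.5)²·Var(R_A) + (2.5)²·Var(R_B) + 2·(1.5)·(2.5)·Cov(R_A,R_B)
= 2.25·0.3 + 6.25·0.47 + 7.5·0.08 = 4.2125
SD(1.5R_A + 2.5R_B) = √4.2125 ≈ 2.052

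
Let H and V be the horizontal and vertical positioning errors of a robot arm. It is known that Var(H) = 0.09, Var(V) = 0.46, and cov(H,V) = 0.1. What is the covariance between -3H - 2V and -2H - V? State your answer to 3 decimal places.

cov(-3H - 2V, -2H - V) = (-3)(-2)Var(H) + (-2)(-1)Var(V) + [(-3)(-1) + (-2)(-2)]cov(H,V)
= 6·0.09 + 2·0.46 + 7·0.1 = 2.16

2.160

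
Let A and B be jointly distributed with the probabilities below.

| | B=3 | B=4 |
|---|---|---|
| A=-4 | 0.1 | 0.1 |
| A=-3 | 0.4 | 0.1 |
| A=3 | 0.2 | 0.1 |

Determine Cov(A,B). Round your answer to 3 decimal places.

E[A] = -1.4,  E[B] = 3.3
E[AB] = -4.6
Cov(A,B) = E[AB] − E[A]E[B] = -4.6 − (-1.4)(3.3) = 0.02

0.020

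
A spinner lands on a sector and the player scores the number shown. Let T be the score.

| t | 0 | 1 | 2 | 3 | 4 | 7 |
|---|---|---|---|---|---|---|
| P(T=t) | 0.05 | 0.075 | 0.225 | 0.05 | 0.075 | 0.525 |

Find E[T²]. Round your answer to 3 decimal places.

28.350

E[T²] = (0)²(0.05) + (1)²(0.075) + (2)²(0.225) + (3)²(0.05) + (4)²(0.075) + (7)²(0.525) = 28.35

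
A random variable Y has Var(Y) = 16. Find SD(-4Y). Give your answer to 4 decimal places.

Var(-4Y) = (-4)²·16 = 256
SD(-4Y) = √256 ≈ 16.0000

16.0000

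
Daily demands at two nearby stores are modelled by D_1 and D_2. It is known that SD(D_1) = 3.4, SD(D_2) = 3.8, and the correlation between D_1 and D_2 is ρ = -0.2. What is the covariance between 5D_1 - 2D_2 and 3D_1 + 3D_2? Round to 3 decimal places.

63.504

Var(D_1) = (3.4)² = 11.56;  Var(D_2) = (3.8)² = 14.44
Cov(D_1,D_2) = ρ·SD(D_1)·SD(D_2) = -0.2·3.4·3.8 = -2.584
Cov(5D_1 - 2D_2, 3D_1 + 3D_2) = (5)(3)Var(D_1) + (-2)(3)Var(D_2) + [(5)(3) + (-2)(3)]Cov(D_1,D_2)
= 15·11.56 + -6·14.44 + 9·-2.584 = 63.504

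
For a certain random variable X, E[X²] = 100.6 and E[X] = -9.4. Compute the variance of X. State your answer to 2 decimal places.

V(X) = 100.6 − (-9.4)² = 12.24

12.24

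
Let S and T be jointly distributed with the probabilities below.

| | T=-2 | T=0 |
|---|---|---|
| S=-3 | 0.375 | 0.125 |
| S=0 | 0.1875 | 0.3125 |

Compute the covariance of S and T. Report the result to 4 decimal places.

0.5625

E[S] = -1.5,  E[T] = -1.125
E[ST] = 2.25
Cov(S,T) = E[ST] − E[S]E[T] = 2.25 − (-1.5)(-1.125) = 0.5625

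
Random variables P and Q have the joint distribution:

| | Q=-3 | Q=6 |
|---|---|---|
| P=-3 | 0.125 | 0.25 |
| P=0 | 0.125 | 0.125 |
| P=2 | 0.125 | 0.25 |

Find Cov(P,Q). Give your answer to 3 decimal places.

-0.141

E[P] = -0.375,  E[Q] = 2.625
E[PQ] = -1.125
Cov(P,Q) = E[PQ] − E[P]E[Q] = -1.125 − (-0.375)(2.625) = -0.140625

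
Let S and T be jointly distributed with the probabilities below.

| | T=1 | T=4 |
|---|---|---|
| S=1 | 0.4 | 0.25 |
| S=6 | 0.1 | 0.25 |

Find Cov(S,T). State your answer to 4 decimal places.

1.1250

E[S] = 2.75,  E[T] = 2.5
E[ST] = 8
Cov(S,T) = E[ST] − E[S]E[T] = 8 − (2.75)(2.5) = 1.125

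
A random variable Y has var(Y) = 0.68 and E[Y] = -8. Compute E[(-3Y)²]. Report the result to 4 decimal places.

582.1200

E[-3Y] = -3·-8 = 24
var(-3Y) = (-3)²·0.68 = 6.12
E[(-3Y)²] = var((-3Y)) + (E[(-3Y)])² = 6.12 + (24)² = 582.12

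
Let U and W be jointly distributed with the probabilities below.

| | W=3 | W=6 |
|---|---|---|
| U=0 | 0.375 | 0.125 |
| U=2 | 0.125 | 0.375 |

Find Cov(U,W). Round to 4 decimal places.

E[U] = 1,  E[W] = 4.5
E[UW] = 5.25
Cov(U,W) = E[UW] − E[U]E[W] = 5.25 − (1)(4.5) = 0.75

0.7500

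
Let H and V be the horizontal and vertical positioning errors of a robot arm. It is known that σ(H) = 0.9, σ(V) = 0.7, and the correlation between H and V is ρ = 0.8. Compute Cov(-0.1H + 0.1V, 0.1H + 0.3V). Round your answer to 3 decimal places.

-0.003

Var(H) = (0.9)² = 0.81;  Var(V) = (0.7)² = 0.49
Cov(H,V) = ρ·σ(H)·σ(V) = 0.8·0.9·0.7 = 0.504
Cov(-0.1H + 0.1V, 0.1H + 0.3V) = (-0.1)(0.1)Var(H) + (0.1)(0.3)Var(V) + [(-0.1)(0.3) + (0.1)(0.1)]Cov(H,V)
= -0.01·0.81 + 0.03·0.49 + -0.02·0.504 = -0.00348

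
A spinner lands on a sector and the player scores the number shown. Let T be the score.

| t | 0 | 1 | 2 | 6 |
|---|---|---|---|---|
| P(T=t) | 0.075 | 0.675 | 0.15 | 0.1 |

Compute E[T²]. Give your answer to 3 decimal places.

E[T²] = (0)²(0.075) + (1)²(0.675) + (2)²(0.15) + (6)²(0.1) = 4.875

4.875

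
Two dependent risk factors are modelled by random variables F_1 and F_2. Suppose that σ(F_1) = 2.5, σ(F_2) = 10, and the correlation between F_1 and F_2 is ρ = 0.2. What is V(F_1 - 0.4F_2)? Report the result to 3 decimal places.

18.250

V(F_1) = (2.5)² = 6.25;  V(F_2) = (10)² = 100
cov(F_1,F_2) = ρ·σ(F_1)·σ(F_2) = 0.2·2.5·10 = 5
V(F_1 - 0.4F_2) = (1)²·V(F_1) + (-0.4)²·V(F_2) + 2·(1)·(-0.4)·cov(F_1,F_2)
= 1·6.25 + 0.16·100 + -0.8·5 = 18.25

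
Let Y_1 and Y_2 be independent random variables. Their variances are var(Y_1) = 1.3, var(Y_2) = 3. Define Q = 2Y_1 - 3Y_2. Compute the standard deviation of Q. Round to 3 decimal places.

5.675

By independence, var(Q) = (2)²var(Y_1) + (-3)²var(Y_2)
= (2)²·1.3 + (-3)²·3 = 32.2
σ(Q) = √32.2 ≈ 5.675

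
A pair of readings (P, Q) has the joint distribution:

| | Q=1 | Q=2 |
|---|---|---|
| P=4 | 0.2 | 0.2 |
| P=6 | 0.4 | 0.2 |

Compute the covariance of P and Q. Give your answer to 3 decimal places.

E[P] = 5.2,  E[Q] = 1.4
E[PQ] = 7.2
Cov(P,Q) = E[PQ] − E[P]E[Q] = 7.2 − (5.2)(1.4) = -0.08

-0.080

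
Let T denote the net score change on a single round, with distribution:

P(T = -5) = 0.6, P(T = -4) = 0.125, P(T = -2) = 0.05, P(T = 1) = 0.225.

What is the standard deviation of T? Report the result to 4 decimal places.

E[T] = (-5)(0.6) + (-4)(0.125) + (-2)(0.05) + (1)(0.225) = -3.375
E[T²] = (-5)²(0.6) + (-4)²(0.125) + (-2)²(0.05) + (1)²(0.225) = 17.425
Var(T) = E[T²] − (E[T])² = 17.425 − (-3.375)² = 6.034375
SD(T) = √6.034375 ≈ 2.4565

2.4565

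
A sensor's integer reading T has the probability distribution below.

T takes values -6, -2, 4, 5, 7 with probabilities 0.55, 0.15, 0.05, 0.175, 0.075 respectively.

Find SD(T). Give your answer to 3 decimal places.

E[T] = (-6)(0.55) + (-2)(0.15) + (4)(0.05) + (5)(0.175) + (7)(0.075) = -2
E[T²] = (-6)²(0.55) + (-2)²(0.15) + (4)²(0.05) + (5)²(0.175) + (7)²(0.075) = 29.25
var(T) = E[T²] − (E[T])² = 29.25 − (-2)² = 25.25
SD(T) = √25.25 ≈ 5.025

5.025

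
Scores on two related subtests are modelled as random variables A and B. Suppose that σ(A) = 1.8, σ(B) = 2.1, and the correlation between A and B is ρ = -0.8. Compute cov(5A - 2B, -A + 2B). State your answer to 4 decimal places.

var(A) = (1.8)² = 3.24;  var(B) = (2.1)² = 4.41
cov(A,B) = ρ·σ(A)·σ(B) = -0.8·1.8·2.1 = -3.024
cov(5A - 2B, -A + 2B) = (5)(-1)var(A) + (-2)(2)var(B) + [(5)(2) + (-2)(-1)]cov(A,B)
= -5·3.24 + -4·4.41 + 12·-3.024 = -70.128

-70.1280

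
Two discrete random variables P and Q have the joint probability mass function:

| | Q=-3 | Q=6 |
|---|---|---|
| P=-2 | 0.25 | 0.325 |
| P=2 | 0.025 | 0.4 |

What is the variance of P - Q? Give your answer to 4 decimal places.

13.4444

E[P] = -0.3,  E[Q] = 3.525,  E[PQ] = 2.25
V(P) = 4 − (-0.3)² = 3.91;  V(Q) = 28.575 − (3.525)² = 16.149375
cov(P,Q) = 2.25 − (-0.3)(3.525) = 3.3075
V(P - Q) = (1)²·3.91 + (-1)²·16.149375 + 2·(1)·(-1)·3.3075 = 13.444375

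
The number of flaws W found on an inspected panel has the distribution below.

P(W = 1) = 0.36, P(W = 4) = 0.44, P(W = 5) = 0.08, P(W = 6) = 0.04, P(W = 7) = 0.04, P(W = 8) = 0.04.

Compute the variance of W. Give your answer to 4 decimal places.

4.0704

E[W] = (1)(0.36) + (4)(0.44) + (5)(0.08) + (6)(0.04) + (7)(0.04) + (8)(0.04) = 3.36
E[W²] = (1)²(0.36) + (4)²(0.44) + (5)²(0.08) + (6)²(0.04) + (7)²(0.04) + (8)²(0.04) = 15.36
Var(W) = E[W²] − (E[W])² = 15.36 − (3.36)² = 4.0704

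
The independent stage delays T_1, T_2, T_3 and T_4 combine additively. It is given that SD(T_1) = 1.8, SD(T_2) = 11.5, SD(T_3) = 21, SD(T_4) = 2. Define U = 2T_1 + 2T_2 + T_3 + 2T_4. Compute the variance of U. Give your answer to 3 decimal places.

998.960

V(T_1) = 3.24, V(T_2) = 132.25, V(T_3) = 441, V(T_4) = 4
By independence, V(U) = (2)²V(T_1) + (2)²V(T_2) + (1)²V(T_3) + (2)²V(T_4)
= (2)²·3.24 + (2)²·132.25 + (1)²·441 + (2)²·4 = 998.96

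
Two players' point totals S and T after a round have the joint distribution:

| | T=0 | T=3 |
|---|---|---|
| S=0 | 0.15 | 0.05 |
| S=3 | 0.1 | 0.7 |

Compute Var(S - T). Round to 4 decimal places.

E[S] = 2.4,  E[T] = 2.25,  E[ST] = 6.3
Var(S) = 7.2 − (2.4)² = 1.44;  Var(T) = 6.75 − (2.25)² = 1.6875
cov(S,T) = 6.3 − (2.4)(2.25) = 0.9
Var(S - T) = (1)²·1.44 + (-1)²·1.6875 + 2·(1)·(-1)·0.9 = 1.3275

1.3275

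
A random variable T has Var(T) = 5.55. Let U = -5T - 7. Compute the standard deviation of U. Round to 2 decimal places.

Var(-5T - 7) = (-5)²·5.55 = 138.75
sd(U) = √138.75 ≈ 11.78

11.78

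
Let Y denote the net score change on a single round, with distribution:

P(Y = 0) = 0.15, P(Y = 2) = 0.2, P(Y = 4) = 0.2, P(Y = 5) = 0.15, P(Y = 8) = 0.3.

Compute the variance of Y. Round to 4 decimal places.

E[Y] = (0)(0.15) + (2)(0.2) + (4)(0.2) + (5)(0.15) + (8)(0.3) = 4.35
E[Y²] = (0)²(0.15) + (2)²(0.2) + (4)²(0.2) + (5)²(0.15) + (8)²(0.3) = 26.95
V(Y) = E[Y²] − (E[Y])² = 26.95 − (4.35)² = 8.0275

8.0275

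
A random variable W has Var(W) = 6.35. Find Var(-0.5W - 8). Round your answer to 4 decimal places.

Var(-0.5W - 8) = (-0.5)²·Var(W) = 0.25·6.35 = 1.5875

1.5875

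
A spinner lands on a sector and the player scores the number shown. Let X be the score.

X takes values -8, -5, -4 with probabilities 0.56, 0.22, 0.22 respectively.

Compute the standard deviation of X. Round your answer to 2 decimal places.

1.77

E[X] = (-8)(0.56) + (-5)(0.22) + (-4)(0.22) = -6.46
E[X²] = (-8)²(0.56) + (-5)²(0.22) + (-4)²(0.22) = 44.86
V(X) = E[X²] − (E[X])² = 44.86 − (-6.46)² = 3.1284
sd(X) = √3.1284 ≈ 1.77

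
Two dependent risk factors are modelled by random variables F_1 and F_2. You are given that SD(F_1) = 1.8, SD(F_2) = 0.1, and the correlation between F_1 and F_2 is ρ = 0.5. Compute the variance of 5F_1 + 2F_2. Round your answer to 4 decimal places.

82.8400

var(F_1) = (1.8)² = 3.24;  var(F_2) = (0.1)² = 0.01
Cov(F_1,F_2) = ρ·SD(F_1)·SD(F_2) = 0.5·1.8·0.1 = 0.09
var(5F_1 + 2F_2) = (5)²·var(F_1) + (2)²·var(F_2) + 2·(5)·(2)·Cov(F_1,F_2)
= 25·3.24 + 4·0.01 + 20·0.09 = 82.84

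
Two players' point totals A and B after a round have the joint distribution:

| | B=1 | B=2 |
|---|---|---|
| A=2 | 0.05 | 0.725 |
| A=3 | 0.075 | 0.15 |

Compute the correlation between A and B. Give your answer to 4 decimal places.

E[A] = 2.225,  E[B] = 1.875
E[AB] = 4.125
Cov(A,B) = E[AB] − E[A]E[B] = 4.125 − (2.225)(1.875) = -0.046875
V(A) = 0.174375,  V(B) = 0.109375
ρ = -0.046875 / √(0.174375·0.109375) ≈ -0.3394

-0.3394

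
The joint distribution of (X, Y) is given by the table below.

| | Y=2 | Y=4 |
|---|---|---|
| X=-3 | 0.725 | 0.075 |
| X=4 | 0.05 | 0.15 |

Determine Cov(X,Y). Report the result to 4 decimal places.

1.4700

E[X] = -1.6,  E[Y] = 2.45
E[XY] = -2.45
Cov(X,Y) = E[XY] − E[X]E[Y] = -2.45 − (-1.6)(2.45) = 1.47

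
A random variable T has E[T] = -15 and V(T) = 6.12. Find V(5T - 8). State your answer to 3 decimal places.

V(5T - 8) = (5)²·V(T) = 25·6.12 = 153

153.000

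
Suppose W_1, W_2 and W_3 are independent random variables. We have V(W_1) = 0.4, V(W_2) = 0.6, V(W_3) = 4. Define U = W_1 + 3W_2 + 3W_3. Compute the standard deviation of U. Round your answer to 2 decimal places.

By independence, V(U) = (1)²V(W_1) + (3)²V(W_2) + (3)²V(W_3)
= (1)²·0.4 + (3)²·0.6 + (3)²·4 = 41.8
SD(U) = √41.8 ≈ 6.47

6.47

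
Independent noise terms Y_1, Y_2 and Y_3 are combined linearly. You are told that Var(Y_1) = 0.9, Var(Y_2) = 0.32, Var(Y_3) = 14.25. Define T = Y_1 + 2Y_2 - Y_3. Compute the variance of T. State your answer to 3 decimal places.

By independence, Var(T) = (1)²Var(Y_1) + (2)²Var(Y_2) + (-1)²Var(Y_3)
= (1)²·0.9 + (2)²·0.32 + (-1)²·14.25 = 16.43

16.430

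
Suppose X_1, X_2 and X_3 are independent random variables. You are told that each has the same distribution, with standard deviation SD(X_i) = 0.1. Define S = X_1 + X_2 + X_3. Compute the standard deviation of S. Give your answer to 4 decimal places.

Var(X_i) = (0.1)² = 0.01
By independence, Var(S) = (1)²Var(X_1) + (1)²Var(X_2) + (1)²Var(X_3)
= (1)²·0.01 + (1)²·0.01 + (1)²·0.01 = 0.03
SD(S) = √0.03 ≈ 0.1732

0.1732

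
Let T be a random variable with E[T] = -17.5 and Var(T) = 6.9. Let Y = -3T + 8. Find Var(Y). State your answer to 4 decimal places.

Var(-3T + 8) = (-3)²·Var(T) = 9·6.9 = 62.1

62.1000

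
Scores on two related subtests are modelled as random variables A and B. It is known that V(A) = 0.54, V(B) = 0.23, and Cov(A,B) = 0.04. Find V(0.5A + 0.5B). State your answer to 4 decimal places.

0.2125

V(0.5A + 0.5B) = (0.5)²·V(A) + (0.5)²·V(B) + 2·(0.5)·(0.5)·Cov(A,B)
= 0.25·0.54 + 0.25·0.23 + 0.5·0.04 = 0.2125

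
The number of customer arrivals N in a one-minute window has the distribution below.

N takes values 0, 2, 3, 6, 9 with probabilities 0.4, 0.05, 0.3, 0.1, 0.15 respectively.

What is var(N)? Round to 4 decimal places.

E[N] = (0)(0.4) + (2)(0.05) + (3)(0.3) + (6)(0.1) + (9)(0.15) = 2.95
E[N²] = (0)²(0.4) + (2)²(0.05) + (3)²(0.3) + (6)²(0.1) + (9)²(0.15) = 18.65
var(N) = E[N²] − (E[N])² = 18.65 − (2.95)² = 9.9475

9.9475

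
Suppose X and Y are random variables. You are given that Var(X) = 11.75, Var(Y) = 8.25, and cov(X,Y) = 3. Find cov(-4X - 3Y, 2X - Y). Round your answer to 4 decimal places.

cov(-4X - 3Y, 2X - Y) = (-4)(2)Var(X) + (-3)(-1)Var(Y) + [(-4)(-1) + (-3)(2)]cov(X,Y)
= -8·11.75 + 3·8.25 + -2·3 = -75.25

-75.2500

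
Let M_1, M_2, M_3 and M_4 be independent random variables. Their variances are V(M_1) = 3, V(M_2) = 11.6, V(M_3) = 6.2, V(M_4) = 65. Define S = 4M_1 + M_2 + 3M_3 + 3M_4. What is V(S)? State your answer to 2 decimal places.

700.40

By independence, V(S) = (4)²V(M_1) + (1)²V(M_2) + (3)²V(M_3) + (3)²V(M_4)
= (4)²·3 + (1)²·11.6 + (3)²·6.2 + (3)²·65 = 700.4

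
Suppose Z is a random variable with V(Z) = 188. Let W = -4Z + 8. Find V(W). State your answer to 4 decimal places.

V(-4Z + 8) = (-4)²·V(Z) = 16·188 = 3008

3008.0000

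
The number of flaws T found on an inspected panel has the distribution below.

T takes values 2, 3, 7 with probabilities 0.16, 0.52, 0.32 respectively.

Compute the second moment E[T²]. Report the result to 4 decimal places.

E[T²] = (2)²(0.16) + (3)²(0.52) + (7)²(0.32) = 21

21.0000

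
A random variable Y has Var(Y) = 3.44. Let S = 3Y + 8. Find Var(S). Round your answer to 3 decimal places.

30.960

Var(3Y + 8) = (3)²·Var(Y) = 9·3.44 = 30.96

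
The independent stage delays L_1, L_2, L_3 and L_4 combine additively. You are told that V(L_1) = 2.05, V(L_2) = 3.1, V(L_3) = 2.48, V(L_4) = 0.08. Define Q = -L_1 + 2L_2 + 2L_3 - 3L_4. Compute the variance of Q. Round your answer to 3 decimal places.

By independence, V(Q) = (-1)²V(L_1) + (2)²V(L_2) + (2)²V(L_3) + (-3)²V(L_4)
= (-1)²·2.05 + (2)²·3.1 + (2)²·2.48 + (-3)²·0.08 = 25.09

25.090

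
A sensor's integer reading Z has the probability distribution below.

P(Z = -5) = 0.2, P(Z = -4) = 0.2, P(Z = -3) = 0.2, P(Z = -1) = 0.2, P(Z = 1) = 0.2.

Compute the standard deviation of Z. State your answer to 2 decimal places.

2.15

E[Z] = (-5)(0.2) + (-4)(0.2) + (-3)(0.2) + (-1)(0.2) + (1)(0.2) = -2.4
E[Z²] = (-5)²(0.2) + (-4)²(0.2) + (-3)²(0.2) + (-1)²(0.2) + (1)²(0.2) = 10.4
var(Z) = E[Z²] − (E[Z])² = 10.4 − (-2.4)² = 4.64
SD(Z) = √4.64 ≈ 2.15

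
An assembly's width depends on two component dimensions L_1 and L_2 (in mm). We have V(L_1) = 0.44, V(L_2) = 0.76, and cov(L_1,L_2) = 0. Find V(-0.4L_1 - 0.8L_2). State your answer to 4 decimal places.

0.5568

V(-0.4L_1 - 0.8L_2) = (-0.4)²·V(L_1) + (-0.8)²·V(L_2) + 2·(-0.4)·(-0.8)·cov(L_1,L_2)
= 0.16·0.44 + 0.64·0.76 + 0.64·0 = 0.5568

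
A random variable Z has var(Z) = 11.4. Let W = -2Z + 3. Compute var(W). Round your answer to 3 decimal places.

45.600

var(-2Z + 3) = (-2)²·var(Z) = 4·11.4 = 45.6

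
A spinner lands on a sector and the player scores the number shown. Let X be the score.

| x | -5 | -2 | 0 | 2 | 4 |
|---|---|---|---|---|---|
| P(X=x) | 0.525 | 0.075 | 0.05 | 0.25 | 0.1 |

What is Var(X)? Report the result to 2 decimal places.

12.51

E[X] = (-5)(0.525) + (-2)(0.075) + (0)(0.05) + (2)(0.25) + (4)(0.1) = -1.875
E[X²] = (-5)²(0.525) + (-2)²(0.075) + (0)²(0.05) + (2)²(0.25) + (4)²(0.1) = 16.025
Var(X) = E[X²] − (E[X])² = 16.025 − (-1.875)² = 12.509375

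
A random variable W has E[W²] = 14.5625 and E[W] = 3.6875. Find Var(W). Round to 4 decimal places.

0.9648

Var(W) = 14.5625 − (3.6875)² = 0.96484375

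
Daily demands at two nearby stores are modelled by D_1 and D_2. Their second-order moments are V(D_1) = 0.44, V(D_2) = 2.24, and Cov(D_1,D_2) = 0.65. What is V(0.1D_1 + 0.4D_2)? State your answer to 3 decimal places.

V(0.1D_1 + 0.4D_2) = (0.1)²·V(D_1) + (0.4)²·V(D_2) + 2·(0.1)·(0.4)·Cov(D_1,D_2)
= 0.01·0.44 + 0.16·2.24 + 0.08·0.65 = 0.4148

0.415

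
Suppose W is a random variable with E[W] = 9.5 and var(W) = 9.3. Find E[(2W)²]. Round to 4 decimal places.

E[2W] = 2·9.5 = 19
var(2W) = (2)²·9.3 = 37.2
E[(2W)²] = var((2W)) + (E[(2W)])² = 37.2 + (19)² = 398.2

398.2000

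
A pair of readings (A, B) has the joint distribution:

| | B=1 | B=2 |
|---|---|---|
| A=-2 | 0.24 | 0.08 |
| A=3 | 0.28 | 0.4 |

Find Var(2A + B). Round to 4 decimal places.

23.4816

E[A] = 1.4,  E[B] = 1.48,  E[AB] = 2.44
Var(A) = 7.4 − (1.4)² = 5.44;  Var(B) = 2.44 − (1.48)² = 0.2496
Cov(A,B) = 2.44 − (1.4)(1.48) = 0.368
Var(2A + B) = (2)²·5.44 + (1)²·0.2496 + 2·(2)·(1)·0.368 = 23.4816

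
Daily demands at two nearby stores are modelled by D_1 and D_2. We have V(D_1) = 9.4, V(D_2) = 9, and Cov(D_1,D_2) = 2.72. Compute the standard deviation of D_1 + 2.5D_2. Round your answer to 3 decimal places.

8.902

V(D_1 + 2.5D_2) = (1)²·V(D_1) + (2.5)²·V(D_2) + 2·(1)·(2.5)·Cov(D_1,D_2)
= 1·9.4 + 6.25·9 + 5·2.72 = 79.25
SD(D_1 + 2.5D_2) = √79.25 ≈ 8.902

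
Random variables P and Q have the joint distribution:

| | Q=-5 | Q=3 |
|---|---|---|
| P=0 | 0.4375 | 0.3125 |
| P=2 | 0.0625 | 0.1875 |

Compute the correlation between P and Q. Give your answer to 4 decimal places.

0.2887

E[P] = 0.5,  E[Q] = -1
E[PQ] = 0.5
cov(P,Q) = E[PQ] − E[P]E[Q] = 0.5 − (0.5)(-1) = 1
Var(P) = 0.75,  Var(Q) = 16
ρ = 1 / √(0.75·16) ≈ 0.2887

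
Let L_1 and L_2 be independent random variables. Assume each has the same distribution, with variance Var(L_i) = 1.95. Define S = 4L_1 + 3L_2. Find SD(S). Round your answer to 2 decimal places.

By independence, Var(S) = (4)²Var(L_1) + (3)²Var(L_2)
= (4)²·1.95 + (3)²·1.95 = 48.75
SD(S) = √48.75 ≈ 6.98

6.98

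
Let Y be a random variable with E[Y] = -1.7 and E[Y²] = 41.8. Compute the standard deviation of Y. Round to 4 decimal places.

6.2378

Var(Y) = 41.8 − (-1.7)² = 38.91
SD(Y) = √38.91 ≈ 6.2378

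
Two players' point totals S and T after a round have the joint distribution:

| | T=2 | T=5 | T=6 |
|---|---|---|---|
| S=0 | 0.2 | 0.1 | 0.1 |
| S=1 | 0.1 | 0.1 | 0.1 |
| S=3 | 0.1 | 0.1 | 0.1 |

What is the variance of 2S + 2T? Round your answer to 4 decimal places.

20.8400

E[S] = 1.2,  E[T] = 4.1,  E[ST] = 5.2
Var(S) = 3 − (1.2)² = 1.56;  Var(T) = 19.9 − (4.1)² = 3.09
Cov(S,T) = 5.2 − (1.2)(4.1) = 0.28
Var(2S + 2T) = (2)²·1.56 + (2)²·3.09 + 2·(2)·(2)·0.28 = 20.84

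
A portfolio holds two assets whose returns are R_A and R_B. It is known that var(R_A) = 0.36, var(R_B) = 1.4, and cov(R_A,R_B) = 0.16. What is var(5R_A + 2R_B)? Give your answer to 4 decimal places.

var(5R_A + 2R_B) = (5)²·var(R_A) + (2)²·var(R_B) + 2·(5)·(2)·cov(R_A,R_B)
= 25·0.36 + 4·1.4 + 20·0.16 = 17.8

17.8000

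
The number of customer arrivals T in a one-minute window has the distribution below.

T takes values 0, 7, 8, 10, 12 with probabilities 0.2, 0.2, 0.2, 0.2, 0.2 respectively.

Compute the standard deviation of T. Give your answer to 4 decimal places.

E[T] = (0)(0.2) + (7)(0.2) + (8)(0.2) + (10)(0.2) + (12)(0.2) = 7.4
E[T²] = (0)²(0.2) + (7)²(0.2) + (8)²(0.2) + (10)²(0.2) + (12)²(0.2) = 71.4
var(T) = E[T²] − (E[T])² = 71.4 − (7.4)² = 16.64
sd(T) = √16.64 ≈ 4.0792

4.0792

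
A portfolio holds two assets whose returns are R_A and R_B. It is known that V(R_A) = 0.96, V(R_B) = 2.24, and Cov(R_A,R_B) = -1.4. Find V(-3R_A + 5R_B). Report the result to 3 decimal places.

V(-3R_A + 5R_B) = (-3)²·V(R_A) + (5)²·V(R_B) + 2·(-3)·(5)·Cov(R_A,R_B)
= 9·0.96 + 25·2.24 + -30·-1.4 = 106.64

106.640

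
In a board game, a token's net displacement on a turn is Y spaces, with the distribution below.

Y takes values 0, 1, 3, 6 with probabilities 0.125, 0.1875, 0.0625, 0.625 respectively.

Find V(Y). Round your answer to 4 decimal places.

6.2344

E[Y] = (0)(0.125) + (1)(0.1875) + (3)(0.0625) + (6)(0.625) = 4.125
E[Y²] = (0)²(0.125) + (1)²(0.1875) + (3)²(0.0625) + (6)²(0.625) = 23.25
V(Y) = E[Y²] − (E[Y])² = 23.25 − (4.125)² = 6.234375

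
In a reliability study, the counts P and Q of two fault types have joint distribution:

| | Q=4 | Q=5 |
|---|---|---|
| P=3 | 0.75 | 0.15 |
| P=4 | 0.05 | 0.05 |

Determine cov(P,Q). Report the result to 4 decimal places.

0.0300

E[P] = 3.1,  E[Q] = 4.2
E[PQ] = 13.05
cov(P,Q) = E[PQ] − E[P]E[Q] = 13.05 − (3.1)(4.2) = 0.03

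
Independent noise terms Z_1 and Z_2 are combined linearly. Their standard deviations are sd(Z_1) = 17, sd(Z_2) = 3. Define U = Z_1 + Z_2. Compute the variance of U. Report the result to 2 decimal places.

298.00

Var(Z_1) = 289, Var(Z_2) = 9
By independence, Var(U) = (1)²Var(Z_1) + (1)²Var(Z_2)
= (1)²·289 + (1)²·9 = 298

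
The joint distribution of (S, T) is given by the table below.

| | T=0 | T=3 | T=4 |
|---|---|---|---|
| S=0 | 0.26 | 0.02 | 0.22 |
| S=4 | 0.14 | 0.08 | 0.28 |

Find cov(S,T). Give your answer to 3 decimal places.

0.840

E[S] = 2,  E[T] = 2.3
E[ST] = 5.44
cov(S,T) = E[ST] − E[S]E[T] = 5.44 − (2)(2.3) = 0.84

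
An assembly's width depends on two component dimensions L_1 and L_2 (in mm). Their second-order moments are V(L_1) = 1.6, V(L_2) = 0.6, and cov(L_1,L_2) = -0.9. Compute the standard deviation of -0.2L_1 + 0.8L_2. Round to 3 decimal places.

V(-0.2L_1 + 0.8L_2) = (-0.2)²·V(L_1) + (0.8)²·V(L_2) + 2·(-0.2)·(0.8)·cov(L_1,L_2)
= 0.04·1.6 + 0.64·0.6 + -0.32·-0.9 = 0.736
SD(-0.2L_1 + 0.8L_2) = √0.736 ≈ 0.858

0.858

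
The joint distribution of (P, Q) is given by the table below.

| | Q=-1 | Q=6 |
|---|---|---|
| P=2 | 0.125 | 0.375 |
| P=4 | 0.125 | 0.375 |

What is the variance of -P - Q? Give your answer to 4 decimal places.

E[P] = 3,  E[Q] = 4.25,  E[PQ] = 12.75
V(P) = 10 − (3)² = 1;  V(Q) = 27.25 − (4.25)² = 9.1875
cov(P,Q) = 12.75 − (3)(4.25) = 0
V(-P - Q) = (-1)²·1 + (-1)²·9.1875 + 2·(-1)·(-1)·0 = 10.1875

10.1875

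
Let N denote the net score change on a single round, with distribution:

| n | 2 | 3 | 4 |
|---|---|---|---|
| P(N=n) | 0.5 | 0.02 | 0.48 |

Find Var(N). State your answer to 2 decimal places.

0.98

E[N] = (2)(0.5) + (3)(0.02) + (4)(0.48) = 2.98
E[N²] = (2)²(0.5) + (3)²(0.02) + (4)²(0.48) = 9.86
Var(N) = E[N²] − (E[N])² = 9.86 − (2.98)² = 0.9796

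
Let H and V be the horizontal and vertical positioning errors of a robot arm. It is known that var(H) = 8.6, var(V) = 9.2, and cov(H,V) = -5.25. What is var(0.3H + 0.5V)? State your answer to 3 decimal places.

var(0.3H + 0.5V) = (0.3)²·var(H) + (0.5)²·var(V) + 2·(0.3)·(0.5)·cov(H,V)
= 0.09·8.6 + 0.25·9.2 + 0.3·-5.25 = 1.499

1.499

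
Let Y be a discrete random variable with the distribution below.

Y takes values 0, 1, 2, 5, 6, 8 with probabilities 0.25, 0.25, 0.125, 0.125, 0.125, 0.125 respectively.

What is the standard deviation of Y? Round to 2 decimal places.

2.85

E[Y] = (0)(0.25) + (1)(0.25) + (2)(0.125) + (5)(0.125) + (6)(0.125) + (8)(0.125) = 2.875
E[Y²] = (0)²(0.25) + (1)²(0.25) + (2)²(0.125) + (5)²(0.125) + (6)²(0.125) + (8)²(0.125) = 16.375
Var(Y) = E[Y²] − (E[Y])² = 16.375 − (2.875)² = 8.109375
SD(Y) = √8.109375 ≈ 2.85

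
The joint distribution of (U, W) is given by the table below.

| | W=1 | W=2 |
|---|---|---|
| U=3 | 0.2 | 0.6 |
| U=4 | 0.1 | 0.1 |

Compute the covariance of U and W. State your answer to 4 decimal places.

-0.0400

E[U] = 3.2,  E[W] = 1.7
E[UW] = 5.4
cov(U,W) = E[UW] − E[U]E[W] = 5.4 − (3.2)(1.7) = -0.04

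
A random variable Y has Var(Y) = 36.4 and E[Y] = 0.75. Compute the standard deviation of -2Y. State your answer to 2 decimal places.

12.07

Var(-2Y) = (-2)²·36.4 = 145.6
SD(-2Y) = √145.6 ≈ 12.07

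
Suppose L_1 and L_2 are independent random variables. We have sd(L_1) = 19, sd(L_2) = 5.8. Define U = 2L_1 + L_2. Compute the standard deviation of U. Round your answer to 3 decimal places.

Var(L_1) = 361, Var(L_2) = 33.64
By independence, Var(U) = (2)²Var(L_1) + (1)²Var(L_2)
= (2)²·361 + (1)²·33.64 = 1477.64
sd(U) = √1477.64 ≈ 38.440

38.440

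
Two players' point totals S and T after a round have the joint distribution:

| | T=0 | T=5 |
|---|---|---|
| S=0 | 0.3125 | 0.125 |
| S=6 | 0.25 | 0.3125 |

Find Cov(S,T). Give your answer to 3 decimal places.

E[S] = 3.375,  E[T] = 2.1875
E[ST] = 9.375
Cov(S,T) = E[ST] − E[S]E[T] = 9.375 − (3.375)(2.1875) = 1.9921875

1.992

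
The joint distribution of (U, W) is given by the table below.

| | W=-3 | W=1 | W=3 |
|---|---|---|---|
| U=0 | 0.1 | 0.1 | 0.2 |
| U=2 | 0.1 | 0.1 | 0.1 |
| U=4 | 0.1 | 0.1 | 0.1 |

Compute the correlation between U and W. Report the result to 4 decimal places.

E[U] = 1.8,  E[W] = 0.6
E[UW] = 0.6
cov(U,W) = E[UW] − E[U]E[W] = 0.6 − (1.8)(0.6) = -0.48
Var(U) = 2.76,  Var(W) = 6.24
ρ = -0.48 / √(2.76·6.24) ≈ -0.1157

-0.1157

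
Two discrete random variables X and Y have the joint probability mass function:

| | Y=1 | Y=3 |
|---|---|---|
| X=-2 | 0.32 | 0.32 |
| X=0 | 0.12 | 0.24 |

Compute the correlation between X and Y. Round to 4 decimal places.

E[X] = -1.28,  E[Y] = 2.12
E[XY] = -2.56
cov(X,Y) = E[XY] − E[X]E[Y] = -2.56 − (-1.28)(2.12) = 0.1536
Var(X) = 0.9216,  Var(Y) = 0.9856
ρ = 0.1536 / √(0.9216·0.9856) ≈ 0.1612

0.1612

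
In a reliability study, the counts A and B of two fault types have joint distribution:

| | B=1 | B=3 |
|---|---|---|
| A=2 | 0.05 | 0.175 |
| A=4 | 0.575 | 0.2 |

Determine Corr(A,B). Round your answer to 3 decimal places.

-0.448

E[A] = 3.55,  E[B] = 1.75
E[AB] = 5.85
cov(A,B) = E[AB] − E[A]E[B] = 5.85 − (3.55)(1.75) = -0.3625
V(A) = 0.6975,  V(B) = 0.9375
ρ = -0.3625 / √(0.6975·0.9375) ≈ -0.448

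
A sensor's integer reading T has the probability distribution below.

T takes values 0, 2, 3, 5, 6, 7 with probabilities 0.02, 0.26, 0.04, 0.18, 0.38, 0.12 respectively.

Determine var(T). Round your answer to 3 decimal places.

E[T] = (0)(0.02) + (2)(0.26) + (3)(0.04) + (5)(0.18) + (6)(0.38) + (7)(0.12) = 4.66
E[T²] = (0)²(0.02) + (2)²(0.26) + (3)²(0.04) + (5)²(0.18) + (6)²(0.38) + (7)²(0.12) = 25.46
var(T) = E[T²] − (E[T])² = 25.46 − (4.66)² = 3.7444

3.744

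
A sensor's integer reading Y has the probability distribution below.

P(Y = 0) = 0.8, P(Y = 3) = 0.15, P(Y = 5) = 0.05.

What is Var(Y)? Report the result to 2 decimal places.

2.11

E[Y] = (0)(0.8) + (3)(0.15) + (5)(0.05) = 0.7
E[Y²] = (0)²(0.8) + (3)²(0.15) + (5)²(0.05) = 2.6
Var(Y) = E[Y²] − (E[Y])² = 2.6 − (0.7)² = 2.11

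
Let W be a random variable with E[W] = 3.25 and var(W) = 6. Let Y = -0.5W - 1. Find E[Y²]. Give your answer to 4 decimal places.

E[-0.5W - 1] = -0.5·3.25 − 1 = -2.625
var(-0.5W - 1) = (-0.5)²·6 = 1.5
E[Y²] = var(Y) + (E[Y])² = 1.5 + (-2.625)² = 8.390625

8.3906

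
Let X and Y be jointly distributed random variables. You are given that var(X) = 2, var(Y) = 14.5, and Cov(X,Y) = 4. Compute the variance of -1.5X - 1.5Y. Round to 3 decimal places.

55.125

var(-1.5X - 1.5Y) = (-1.5)²·var(X) + (-1.5)²·var(Y) + 2·(-1.5)·(-1.5)·Cov(X,Y)
= 2.25·2 + 2.25·14.5 + 4.5·4 = 55.125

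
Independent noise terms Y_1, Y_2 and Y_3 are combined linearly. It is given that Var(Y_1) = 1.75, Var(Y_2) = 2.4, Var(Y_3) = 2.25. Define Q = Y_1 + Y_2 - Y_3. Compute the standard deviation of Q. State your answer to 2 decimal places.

2.53

By independence, Var(Q) = (1)²Var(Y_1) + (1)²Var(Y_2) + (-1)²Var(Y_3)
= (1)²·1.75 + (1)²·2.4 + (-1)²·2.25 = 6.4
sd(Q) = √6.4 ≈ 2.53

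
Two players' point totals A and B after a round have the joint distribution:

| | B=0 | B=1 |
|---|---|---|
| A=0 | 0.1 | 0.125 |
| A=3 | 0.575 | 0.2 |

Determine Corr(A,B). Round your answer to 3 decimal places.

E[A] = 2.325,  E[B] = 0.325
E[AB] = 0.6
Cov(A,B) = E[AB] − E[A]E[B] = 0.6 − (2.325)(0.325) = -0.155625
V(A) = 1.569375,  V(B) = 0.219375
ρ = -0.155625 / √(1.569375·0.219375) ≈ -0.265

-0.265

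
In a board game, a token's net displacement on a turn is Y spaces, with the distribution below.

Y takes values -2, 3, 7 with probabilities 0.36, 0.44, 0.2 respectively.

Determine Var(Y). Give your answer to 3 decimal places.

11.200

E[Y] = (-2)(0.36) + (3)(0.44) + (7)(0.2) = 2
E[Y²] = (-2)²(0.36) + (3)²(0.44) + (7)²(0.2) = 15.2
Var(Y) = E[Y²] − (E[Y])² = 15.2 − (2)² = 11.2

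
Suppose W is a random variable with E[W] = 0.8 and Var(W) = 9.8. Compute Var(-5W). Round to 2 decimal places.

245.00

Var(-5W) = (-5)²·Var(W) = 25·9.8 = 245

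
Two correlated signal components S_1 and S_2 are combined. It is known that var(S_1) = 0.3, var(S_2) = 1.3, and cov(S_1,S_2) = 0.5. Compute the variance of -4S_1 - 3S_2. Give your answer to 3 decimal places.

28.500

var(-4S_1 - 3S_2) = (-4)²·var(S_1) + (-3)²·var(S_2) + 2·(-4)·(-3)·cov(S_1,S_2)
= 16·0.3 + 9·1.3 + 24·0.5 = 28.5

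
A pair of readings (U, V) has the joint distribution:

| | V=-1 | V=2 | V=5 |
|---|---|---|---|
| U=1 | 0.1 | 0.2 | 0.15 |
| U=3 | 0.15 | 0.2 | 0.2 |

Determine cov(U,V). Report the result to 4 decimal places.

-0.0300

E[U] = 2.1,  E[V] = 2.3
E[UV] = 4.8
cov(U,V) = E[UV] − E[U]E[V] = 4.8 − (2.1)(2.3) = -0.03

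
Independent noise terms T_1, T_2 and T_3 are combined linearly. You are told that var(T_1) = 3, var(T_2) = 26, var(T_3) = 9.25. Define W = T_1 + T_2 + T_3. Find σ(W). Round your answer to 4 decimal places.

6.1847

By independence, var(W) = (1)²var(T_1) + (1)²var(T_2) + (1)²var(T_3)
= (1)²·3 + (1)²·26 + (1)²·9.25 = 38.25
σ(W) = √38.25 ≈ 6.1847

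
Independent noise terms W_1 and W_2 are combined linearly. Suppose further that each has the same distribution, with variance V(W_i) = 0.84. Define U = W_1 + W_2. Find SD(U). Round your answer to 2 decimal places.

1.30

By independence, V(U) = (1)²V(W_1) + (1)²V(W_2)
= (1)²·0.84 + (1)²·0.84 = 1.68
SD(U) = √1.68 ≈ 1.30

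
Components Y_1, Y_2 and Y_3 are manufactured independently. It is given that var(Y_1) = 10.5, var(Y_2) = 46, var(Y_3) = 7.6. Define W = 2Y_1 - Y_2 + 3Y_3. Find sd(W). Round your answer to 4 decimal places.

12.5060

By independence, var(W) = (2)²var(Y_1) + (-1)²var(Y_2) + (3)²var(Y_3)
= (2)²·10.5 + (-1)²·46 + (3)²·7.6 = 156.4
sd(W) = √156.4 ≈ 12.5060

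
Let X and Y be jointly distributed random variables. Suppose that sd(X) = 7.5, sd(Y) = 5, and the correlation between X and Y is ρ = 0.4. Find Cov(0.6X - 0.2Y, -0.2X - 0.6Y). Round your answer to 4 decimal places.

V(X) = (7.5)² = 56.25;  V(Y) = (5)² = 25
Cov(X,Y) = ρ·sd(X)·sd(Y) = 0.4·7.5·5 = 15
Cov(0.6X - 0.2Y, -0.2X - 0.6Y) = (0.6)(-0.2)V(X) + (-0.2)(-0.6)V(Y) + [(0.6)(-0.6) + (-0.2)(-0.2)]Cov(X,Y)
= -0.12·56.25 + 0.12·25 + -0.32·15 = -8.55

-8.5500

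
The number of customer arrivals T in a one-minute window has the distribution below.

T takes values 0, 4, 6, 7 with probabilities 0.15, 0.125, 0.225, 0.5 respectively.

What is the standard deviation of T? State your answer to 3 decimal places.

2.445

E[T] = (0)(0.15) + (4)(0.125) + (6)(0.225) + (7)(0.5) = 5.35
E[T²] = (0)²(0.15) + (4)²(0.125) + (6)²(0.225) + (7)²(0.5) = 34.6
V(T) = E[T²] − (E[T])² = 34.6 − (5.35)² = 5.9775
SD(T) = √5.9775 ≈ 2.445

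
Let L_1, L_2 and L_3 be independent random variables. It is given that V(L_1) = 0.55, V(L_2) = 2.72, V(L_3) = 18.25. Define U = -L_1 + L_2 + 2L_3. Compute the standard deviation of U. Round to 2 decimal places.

8.73

By independence, V(U) = (-1)²V(L_1) + (1)²V(L_2) + (2)²V(L_3)
= (-1)²·0.55 + (1)²·2.72 + (2)²·18.25 = 76.27
σ(U) = √76.27 ≈ 8.73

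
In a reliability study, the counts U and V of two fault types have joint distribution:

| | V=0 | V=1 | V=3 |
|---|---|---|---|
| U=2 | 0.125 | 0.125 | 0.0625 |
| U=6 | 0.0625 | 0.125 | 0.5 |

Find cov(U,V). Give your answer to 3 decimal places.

1.172

E[U] = 4.75,  E[V] = 1.9375
E[UV] = 10.375
cov(U,V) = E[UV] − E[U]E[V] = 10.375 − (4.75)(1.9375) = 1.171875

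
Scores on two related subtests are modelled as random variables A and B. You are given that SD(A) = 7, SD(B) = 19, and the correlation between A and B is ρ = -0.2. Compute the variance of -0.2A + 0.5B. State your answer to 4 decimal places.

97.5300

var(A) = (7)² = 49;  var(B) = (19)² = 361
Cov(A,B) = ρ·SD(A)·SD(B) = -0.2·7·19 = -26.6
var(-0.2A + 0.5B) = (-0.2)²·var(A) + (0.5)²·var(B) + 2·(-0.2)·(0.5)·Cov(A,B)
= 0.04·49 + 0.25·361 + -0.2·-26.6 = 97.53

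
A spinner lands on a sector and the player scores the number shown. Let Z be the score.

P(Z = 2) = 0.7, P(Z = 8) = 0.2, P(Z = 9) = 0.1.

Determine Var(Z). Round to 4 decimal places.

8.4900

E[Z] = (2)(0.7) + (8)(0.2) + (9)(0.1) = 3.9
E[Z²] = (2)²(0.7) + (8)²(0.2) + (9)²(0.1) = 23.7
Var(Z) = E[Z²] − (E[Z])² = 23.7 − (3.9)² = 8.49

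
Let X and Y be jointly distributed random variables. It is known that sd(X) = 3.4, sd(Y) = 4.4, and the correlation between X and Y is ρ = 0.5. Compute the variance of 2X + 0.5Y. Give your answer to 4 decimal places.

66.0400

V(X) = (3.4)² = 11.56;  V(Y) = (4.4)² = 19.36
Cov(X,Y) = ρ·sd(X)·sd(Y) = 0.5·3.4·4.4 = 7.48
V(2X + 0.5Y) = (2)²·V(X) + (0.5)²·V(Y) + 2·(2)·(0.5)·Cov(X,Y)
= 4·11.56 + 0.25·19.36 + 2·7.48 = 66.04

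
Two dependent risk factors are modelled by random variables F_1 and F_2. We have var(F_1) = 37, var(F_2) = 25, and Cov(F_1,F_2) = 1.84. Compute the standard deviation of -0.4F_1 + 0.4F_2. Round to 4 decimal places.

3.0547

var(-0.4F_1 + 0.4F_2) = (-0.4)²·var(F_1) + (0.4)²·var(F_2) + 2·(-0.4)·(0.4)·Cov(F_1,F_2)
= 0.16·37 + 0.16·25 + -0.32·1.84 = 9.3312
sd(-0.4F_1 + 0.4F_2) = √9.3312 ≈ 3.0547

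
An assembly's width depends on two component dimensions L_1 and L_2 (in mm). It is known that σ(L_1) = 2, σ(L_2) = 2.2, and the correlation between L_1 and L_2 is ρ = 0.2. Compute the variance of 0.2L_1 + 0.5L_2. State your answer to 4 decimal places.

Var(L_1) = (2)² = 4;  Var(L_2) = (2.2)² = 4.84
Cov(L_1,L_2) = ρ·σ(L_1)·σ(L_2) = 0.2·2·2.2 = 0.88
Var(0.2L_1 + 0.5L_2) = (0.2)²·Var(L_1) + (0.5)²·Var(L_2) + 2·(0.2)·(0.5)·Cov(L_1,L_2)
= 0.04·4 + 0.25·4.84 + 0.2·0.88 = 1.546

1.5460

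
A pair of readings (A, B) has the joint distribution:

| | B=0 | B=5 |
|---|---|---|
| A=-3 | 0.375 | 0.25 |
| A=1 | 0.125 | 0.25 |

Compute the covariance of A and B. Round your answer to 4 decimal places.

E[A] = -1.5,  E[B] = 2.5
E[AB] = -2.5
Cov(A,B) = E[AB] − E[A]E[B] = -2.5 − (-1.5)(2.5) = 1.25

1.2500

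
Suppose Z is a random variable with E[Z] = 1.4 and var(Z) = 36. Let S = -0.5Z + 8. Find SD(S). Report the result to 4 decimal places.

var(-0.5Z + 8) = (-0.5)²·36 = 9
SD(S) = √9 ≈ 3.0000

3.0000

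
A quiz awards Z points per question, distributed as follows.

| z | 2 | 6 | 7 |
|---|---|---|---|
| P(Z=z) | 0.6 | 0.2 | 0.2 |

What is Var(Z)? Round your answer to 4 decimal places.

4.9600

E[Z] = (2)(0.6) + (6)(0.2) + (7)(0.2) = 3.8
E[Z²] = (2)²(0.6) + (6)²(0.2) + (7)²(0.2) = 19.4
Var(Z) = E[Z²] − (E[Z])² = 19.4 − (3.8)² = 4.96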